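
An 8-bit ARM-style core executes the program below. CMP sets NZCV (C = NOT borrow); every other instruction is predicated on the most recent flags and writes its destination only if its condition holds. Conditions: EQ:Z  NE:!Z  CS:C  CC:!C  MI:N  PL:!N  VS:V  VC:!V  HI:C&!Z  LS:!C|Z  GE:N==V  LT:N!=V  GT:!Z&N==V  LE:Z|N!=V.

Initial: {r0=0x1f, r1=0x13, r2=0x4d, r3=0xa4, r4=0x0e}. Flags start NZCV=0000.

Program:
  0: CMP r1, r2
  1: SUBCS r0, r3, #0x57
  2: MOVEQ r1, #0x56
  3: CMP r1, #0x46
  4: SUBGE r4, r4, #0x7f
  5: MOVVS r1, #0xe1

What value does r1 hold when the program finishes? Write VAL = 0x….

[0] flags=1000 → (cmp)
[1] flags=1000 CS?F → skip
[2] flags=1000 EQ?F → skip
[3] flags=1000 → (cmp)
[4] flags=1000 GE?F → skip
[5] flags=1000 VS?F → skip

VAL = 0x13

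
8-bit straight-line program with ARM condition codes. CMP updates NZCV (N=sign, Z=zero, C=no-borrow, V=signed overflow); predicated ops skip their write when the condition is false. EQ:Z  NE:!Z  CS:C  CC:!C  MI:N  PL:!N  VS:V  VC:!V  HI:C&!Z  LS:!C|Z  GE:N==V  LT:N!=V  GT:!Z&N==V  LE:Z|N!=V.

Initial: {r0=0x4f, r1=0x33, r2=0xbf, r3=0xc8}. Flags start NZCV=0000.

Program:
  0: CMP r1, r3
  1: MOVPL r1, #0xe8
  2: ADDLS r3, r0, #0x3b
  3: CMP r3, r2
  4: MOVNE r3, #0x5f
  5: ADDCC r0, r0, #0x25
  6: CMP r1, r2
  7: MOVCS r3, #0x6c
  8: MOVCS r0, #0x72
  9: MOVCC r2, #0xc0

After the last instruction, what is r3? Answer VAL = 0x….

VAL = 0x6c

0: ✓ CMP  NZCV=0000
1: ✓ MOVPL  r1←0xe8
2: ✓ ADDLS  r3←0x8a
3: ✓ CMP  NZCV=1000
4: ✓ MOVNE  r3←0x5f
5: ✓ ADDCC  r0←0x74
6: ✓ CMP  NZCV=0010
7: ✓ MOVCS  r3←0x6c
8: ✓ MOVCS  r0←0x72
9: · MOVCC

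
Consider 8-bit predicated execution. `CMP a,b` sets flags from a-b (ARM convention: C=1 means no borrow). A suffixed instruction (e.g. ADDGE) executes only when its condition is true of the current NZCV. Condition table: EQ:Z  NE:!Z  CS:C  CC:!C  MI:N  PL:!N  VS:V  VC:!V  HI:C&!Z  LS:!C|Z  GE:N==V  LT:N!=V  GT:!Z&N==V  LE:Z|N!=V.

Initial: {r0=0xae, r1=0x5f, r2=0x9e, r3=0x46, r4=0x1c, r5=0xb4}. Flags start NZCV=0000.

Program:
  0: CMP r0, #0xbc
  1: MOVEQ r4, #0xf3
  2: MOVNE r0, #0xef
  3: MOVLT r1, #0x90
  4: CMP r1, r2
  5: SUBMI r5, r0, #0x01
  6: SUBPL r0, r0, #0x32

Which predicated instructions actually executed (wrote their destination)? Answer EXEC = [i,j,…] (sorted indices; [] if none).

EXEC = [2,3,5]

0: ✓ CMP  NZCV=1000
1: · MOVEQ
2: ✓ MOVNE  r0←0xef
3: ✓ MOVLT  r1←0x90
4: ✓ CMP  NZCV=1000
5: ✓ SUBMI  r5←0xee
6: · SUBPL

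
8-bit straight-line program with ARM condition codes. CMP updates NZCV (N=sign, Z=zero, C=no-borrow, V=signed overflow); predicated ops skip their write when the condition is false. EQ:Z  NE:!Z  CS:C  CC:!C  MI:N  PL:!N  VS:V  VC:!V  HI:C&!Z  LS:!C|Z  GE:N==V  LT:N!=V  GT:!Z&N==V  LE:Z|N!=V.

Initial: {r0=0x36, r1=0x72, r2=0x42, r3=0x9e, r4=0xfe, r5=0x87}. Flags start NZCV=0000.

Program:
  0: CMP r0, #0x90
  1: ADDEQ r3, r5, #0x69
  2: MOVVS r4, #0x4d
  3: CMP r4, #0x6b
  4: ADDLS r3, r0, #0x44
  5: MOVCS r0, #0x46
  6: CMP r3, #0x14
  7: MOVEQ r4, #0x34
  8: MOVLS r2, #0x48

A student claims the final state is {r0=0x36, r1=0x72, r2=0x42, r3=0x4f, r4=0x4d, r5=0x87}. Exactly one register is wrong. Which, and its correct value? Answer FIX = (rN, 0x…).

FIX = (r3, 0x7a)

[0] flags=1001 → (cmp)
[1] flags=1001 EQ?F → skip
[2] flags=1001 VS?T → r4=0x4d
[3] flags=1000 → (cmp)
[4] flags=1000 LS?T → r3=0x7a
[5] flags=1000 CS?F → skip
[6] flags=0010 → (cmp)
[7] flags=0010 EQ?F → skip
[8] flags=0010 LS?F → skip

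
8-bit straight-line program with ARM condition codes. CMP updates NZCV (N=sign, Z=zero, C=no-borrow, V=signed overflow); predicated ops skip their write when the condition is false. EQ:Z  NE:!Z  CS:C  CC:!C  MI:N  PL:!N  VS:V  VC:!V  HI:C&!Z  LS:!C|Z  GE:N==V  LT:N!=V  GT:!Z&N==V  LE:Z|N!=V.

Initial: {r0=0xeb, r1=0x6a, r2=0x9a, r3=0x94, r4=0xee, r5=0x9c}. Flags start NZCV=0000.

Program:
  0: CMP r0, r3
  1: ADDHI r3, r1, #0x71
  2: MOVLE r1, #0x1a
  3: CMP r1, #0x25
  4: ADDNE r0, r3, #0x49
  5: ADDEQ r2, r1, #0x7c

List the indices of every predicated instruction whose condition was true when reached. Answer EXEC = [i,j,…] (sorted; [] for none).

EXEC = [1,4]

0: ✓ CMP  NZCV=0010
1: ✓ ADDHI  r3←0xdb
2: · MOVLE
3: ✓ CMP  NZCV=0010
4: ✓ ADDNE  r0←0x24
5: · ADDEQ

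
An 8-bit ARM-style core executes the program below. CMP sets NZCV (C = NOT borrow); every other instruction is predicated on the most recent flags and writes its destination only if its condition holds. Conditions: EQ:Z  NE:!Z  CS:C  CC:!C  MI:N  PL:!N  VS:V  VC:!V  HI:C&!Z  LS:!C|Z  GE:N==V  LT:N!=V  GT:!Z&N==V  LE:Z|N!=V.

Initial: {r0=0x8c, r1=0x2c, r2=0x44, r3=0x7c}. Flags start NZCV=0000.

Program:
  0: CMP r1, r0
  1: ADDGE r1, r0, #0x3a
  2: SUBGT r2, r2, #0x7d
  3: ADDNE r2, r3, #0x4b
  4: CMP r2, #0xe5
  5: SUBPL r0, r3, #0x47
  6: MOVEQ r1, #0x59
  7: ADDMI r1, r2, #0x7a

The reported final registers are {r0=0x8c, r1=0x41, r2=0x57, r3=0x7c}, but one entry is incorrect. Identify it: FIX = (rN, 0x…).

0: ✓ CMP  NZCV=1001
1: ✓ ADDGE  r1←0xc6
2: ✓ SUBGT  r2←0xc7
3: ✓ ADDNE  r2←0xc7
4: ✓ CMP  NZCV=1000
5: · SUBPL
6: · MOVEQ
7: ✓ ADDMI  r1←0x41

FIX = (r2, 0xc7)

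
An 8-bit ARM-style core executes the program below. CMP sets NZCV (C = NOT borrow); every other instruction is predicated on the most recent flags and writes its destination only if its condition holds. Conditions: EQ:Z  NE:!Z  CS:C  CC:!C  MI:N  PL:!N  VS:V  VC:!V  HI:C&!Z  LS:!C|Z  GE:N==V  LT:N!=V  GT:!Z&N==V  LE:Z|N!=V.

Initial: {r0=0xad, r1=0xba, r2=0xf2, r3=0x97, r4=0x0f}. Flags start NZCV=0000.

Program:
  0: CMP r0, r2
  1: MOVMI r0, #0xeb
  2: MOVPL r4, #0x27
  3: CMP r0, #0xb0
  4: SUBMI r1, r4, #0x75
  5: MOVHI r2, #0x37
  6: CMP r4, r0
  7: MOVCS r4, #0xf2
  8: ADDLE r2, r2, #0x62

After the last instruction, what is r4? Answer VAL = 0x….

VAL = 0x0f

0: ✓ CMP  NZCV=1000
1: ✓ MOVMI  r0←0xeb
2: · MOVPL
3: ✓ CMP  NZCV=0010
4: · SUBMI
5: ✓ MOVHI  r2←0x37
6: ✓ CMP  NZCV=0000
7: · MOVCS
8: · ADDLE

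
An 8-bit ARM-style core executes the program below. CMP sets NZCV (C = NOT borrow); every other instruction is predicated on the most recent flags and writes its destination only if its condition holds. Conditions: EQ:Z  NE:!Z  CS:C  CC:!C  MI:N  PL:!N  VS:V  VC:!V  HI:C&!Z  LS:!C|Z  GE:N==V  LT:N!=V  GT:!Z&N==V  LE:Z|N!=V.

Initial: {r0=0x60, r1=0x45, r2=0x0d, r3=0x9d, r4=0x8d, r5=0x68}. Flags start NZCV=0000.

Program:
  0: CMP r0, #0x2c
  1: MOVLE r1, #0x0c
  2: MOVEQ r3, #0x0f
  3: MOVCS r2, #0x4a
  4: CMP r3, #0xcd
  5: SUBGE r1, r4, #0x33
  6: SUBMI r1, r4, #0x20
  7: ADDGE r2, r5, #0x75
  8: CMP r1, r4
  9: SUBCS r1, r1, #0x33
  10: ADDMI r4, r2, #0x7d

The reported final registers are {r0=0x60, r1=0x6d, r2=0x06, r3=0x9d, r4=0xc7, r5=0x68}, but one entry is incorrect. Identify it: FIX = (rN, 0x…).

0: ✓ CMP  NZCV=0010
1: · MOVLE
2: · MOVEQ
3: ✓ MOVCS  r2←0x4a
4: ✓ CMP  NZCV=1000
5: · SUBGE
6: ✓ SUBMI  r1←0x6d
7: · ADDGE
8: ✓ CMP  NZCV=1001
9: · SUBCS
10: ✓ ADDMI  r4←0xc7

FIX = (r2, 0x4a)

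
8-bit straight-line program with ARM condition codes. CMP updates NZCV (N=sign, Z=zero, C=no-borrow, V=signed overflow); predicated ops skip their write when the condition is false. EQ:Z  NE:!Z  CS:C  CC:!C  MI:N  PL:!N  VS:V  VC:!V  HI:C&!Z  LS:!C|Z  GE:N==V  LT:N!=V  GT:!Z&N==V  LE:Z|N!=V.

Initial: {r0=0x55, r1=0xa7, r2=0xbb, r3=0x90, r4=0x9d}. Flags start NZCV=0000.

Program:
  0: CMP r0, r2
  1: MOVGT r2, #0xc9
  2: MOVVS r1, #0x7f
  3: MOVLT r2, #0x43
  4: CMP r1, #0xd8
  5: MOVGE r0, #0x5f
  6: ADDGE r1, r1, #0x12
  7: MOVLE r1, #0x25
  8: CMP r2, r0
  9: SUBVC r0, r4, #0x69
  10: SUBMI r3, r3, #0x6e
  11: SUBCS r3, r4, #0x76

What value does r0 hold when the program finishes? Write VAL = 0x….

VAL = 0x5f

0: ✓ CMP  NZCV=1001
1: ✓ MOVGT  r2←0xc9
2: ✓ MOVVS  r1←0x7f
3: · MOVLT
4: ✓ CMP  NZCV=1001
5: ✓ MOVGE  r0←0x5f
6: ✓ ADDGE  r1←0x91
7: · MOVLE
8: ✓ CMP  NZCV=0011
9: · SUBVC
10: · SUBMI
11: ✓ SUBCS  r3←0x27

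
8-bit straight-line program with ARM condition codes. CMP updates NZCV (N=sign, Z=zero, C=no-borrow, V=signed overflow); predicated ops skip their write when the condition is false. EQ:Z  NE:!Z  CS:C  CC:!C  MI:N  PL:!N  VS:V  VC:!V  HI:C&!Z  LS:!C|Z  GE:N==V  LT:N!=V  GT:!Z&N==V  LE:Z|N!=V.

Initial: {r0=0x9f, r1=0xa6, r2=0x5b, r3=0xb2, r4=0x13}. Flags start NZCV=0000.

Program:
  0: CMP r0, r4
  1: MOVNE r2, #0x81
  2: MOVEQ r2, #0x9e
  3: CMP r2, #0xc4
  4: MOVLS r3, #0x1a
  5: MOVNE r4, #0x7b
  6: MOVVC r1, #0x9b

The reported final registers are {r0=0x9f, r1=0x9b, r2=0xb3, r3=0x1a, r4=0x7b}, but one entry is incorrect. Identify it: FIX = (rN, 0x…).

FIX = (r2, 0x81)

[0] flags=1010 → (cmp)
[1] flags=1010 NE?T → r2=0x81
[2] flags=1010 EQ?F → skip
[3] flags=1000 → (cmp)
[4] flags=1000 LS?T → r3=0x1a
[5] flags=1000 NE?T → r4=0x7b
[6] flags=1000 VC?T → r1=0x9b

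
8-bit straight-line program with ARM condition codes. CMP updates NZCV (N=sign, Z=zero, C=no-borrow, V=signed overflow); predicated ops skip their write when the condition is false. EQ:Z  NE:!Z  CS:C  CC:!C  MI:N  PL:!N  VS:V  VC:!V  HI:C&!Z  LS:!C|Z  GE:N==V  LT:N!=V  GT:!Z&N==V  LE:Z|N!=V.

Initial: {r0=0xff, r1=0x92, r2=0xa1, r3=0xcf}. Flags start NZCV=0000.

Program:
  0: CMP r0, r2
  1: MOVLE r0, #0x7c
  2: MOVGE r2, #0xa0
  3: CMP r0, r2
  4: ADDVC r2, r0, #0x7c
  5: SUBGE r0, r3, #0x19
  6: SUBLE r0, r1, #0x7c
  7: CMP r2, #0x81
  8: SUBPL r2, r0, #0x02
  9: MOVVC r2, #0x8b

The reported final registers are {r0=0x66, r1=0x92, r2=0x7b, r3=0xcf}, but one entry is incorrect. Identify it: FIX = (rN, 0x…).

FIX = (r0, 0xb6)

[0] flags=0010 → (cmp)
[1] flags=0010 LE?F → skip
[2] flags=0010 GE?T → r2=0xa0
[3] flags=0010 → (cmp)
[4] flags=0010 VC?T → r2=0x7b
[5] flags=0010 GE?T → r0=0xb6
[6] flags=0010 LE?F → skip
[7] flags=1001 → (cmp)
[8] flags=1001 PL?F → skip
[9] flags=1001 VC?F → skip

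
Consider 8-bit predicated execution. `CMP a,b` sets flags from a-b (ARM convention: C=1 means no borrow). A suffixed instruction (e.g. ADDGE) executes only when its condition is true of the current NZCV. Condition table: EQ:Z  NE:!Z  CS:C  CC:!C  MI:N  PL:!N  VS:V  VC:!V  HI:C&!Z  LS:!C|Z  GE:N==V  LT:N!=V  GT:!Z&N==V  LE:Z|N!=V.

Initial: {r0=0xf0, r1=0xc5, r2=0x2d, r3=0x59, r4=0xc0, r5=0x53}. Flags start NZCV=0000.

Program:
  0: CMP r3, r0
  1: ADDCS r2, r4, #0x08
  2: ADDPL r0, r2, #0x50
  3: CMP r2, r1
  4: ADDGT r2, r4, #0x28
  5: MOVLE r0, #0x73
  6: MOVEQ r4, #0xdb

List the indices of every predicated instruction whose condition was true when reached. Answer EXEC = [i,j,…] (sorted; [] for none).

EXEC = [2,4]

0: ✓ CMP  NZCV=0000
1: · ADDCS
2: ✓ ADDPL  r0←0x7d
3: ✓ CMP  NZCV=0000
4: ✓ ADDGT  r2←0xe8
5: · MOVLE
6: · MOVEQ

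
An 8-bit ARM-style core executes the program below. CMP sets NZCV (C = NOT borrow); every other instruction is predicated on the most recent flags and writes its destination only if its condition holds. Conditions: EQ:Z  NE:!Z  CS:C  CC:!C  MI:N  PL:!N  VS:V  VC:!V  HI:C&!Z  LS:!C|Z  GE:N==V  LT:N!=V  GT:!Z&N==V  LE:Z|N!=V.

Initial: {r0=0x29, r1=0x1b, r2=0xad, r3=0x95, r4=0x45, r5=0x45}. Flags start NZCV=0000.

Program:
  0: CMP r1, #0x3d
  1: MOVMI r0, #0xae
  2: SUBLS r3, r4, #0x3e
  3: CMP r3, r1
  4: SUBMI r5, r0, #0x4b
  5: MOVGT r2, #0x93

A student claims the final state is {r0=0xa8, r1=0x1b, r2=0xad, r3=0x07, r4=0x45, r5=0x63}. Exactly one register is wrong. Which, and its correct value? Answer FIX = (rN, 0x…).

0: ✓ CMP  NZCV=1000
1: ✓ MOVMI  r0←0xae
2: ✓ SUBLS  r3←0x07
3: ✓ CMP  NZCV=1000
4: ✓ SUBMI  r5←0x63
5: · MOVGT

FIX = (r0, 0xae)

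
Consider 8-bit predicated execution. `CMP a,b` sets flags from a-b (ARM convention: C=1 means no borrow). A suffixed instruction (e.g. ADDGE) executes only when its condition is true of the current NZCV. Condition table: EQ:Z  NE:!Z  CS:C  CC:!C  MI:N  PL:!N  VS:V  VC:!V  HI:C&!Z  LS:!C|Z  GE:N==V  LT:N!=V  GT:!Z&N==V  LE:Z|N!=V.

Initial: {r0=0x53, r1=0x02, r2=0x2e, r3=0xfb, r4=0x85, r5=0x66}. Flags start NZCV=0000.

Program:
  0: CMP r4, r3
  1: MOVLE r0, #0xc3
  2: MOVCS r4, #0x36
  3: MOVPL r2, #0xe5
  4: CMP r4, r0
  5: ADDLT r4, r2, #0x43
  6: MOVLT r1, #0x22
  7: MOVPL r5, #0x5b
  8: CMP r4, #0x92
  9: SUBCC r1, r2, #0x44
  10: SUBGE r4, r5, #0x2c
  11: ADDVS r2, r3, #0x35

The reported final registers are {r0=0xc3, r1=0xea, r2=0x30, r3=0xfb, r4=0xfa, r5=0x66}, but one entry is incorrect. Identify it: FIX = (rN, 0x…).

0: ✓ CMP  NZCV=1000
1: ✓ MOVLE  r0←0xc3
2: · MOVCS
3: · MOVPL
4: ✓ CMP  NZCV=1000
5: ✓ ADDLT  r4←0x71
6: ✓ MOVLT  r1←0x22
7: · MOVPL
8: ✓ CMP  NZCV=1001
9: ✓ SUBCC  r1←0xea
10: ✓ SUBGE  r4←0x3a
11: ✓ ADDVS  r2←0x30

FIX = (r4, 0x3a)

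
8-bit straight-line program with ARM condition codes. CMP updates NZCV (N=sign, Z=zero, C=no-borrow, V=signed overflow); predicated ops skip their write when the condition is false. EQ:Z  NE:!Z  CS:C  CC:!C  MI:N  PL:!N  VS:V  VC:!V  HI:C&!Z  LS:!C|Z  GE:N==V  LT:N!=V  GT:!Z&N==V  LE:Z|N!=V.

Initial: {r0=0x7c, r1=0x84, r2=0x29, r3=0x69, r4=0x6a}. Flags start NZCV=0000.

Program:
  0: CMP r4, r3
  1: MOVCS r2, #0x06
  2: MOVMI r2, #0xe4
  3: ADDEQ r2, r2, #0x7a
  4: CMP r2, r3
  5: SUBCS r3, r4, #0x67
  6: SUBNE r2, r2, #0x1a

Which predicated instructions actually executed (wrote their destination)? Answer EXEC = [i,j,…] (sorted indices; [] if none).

[0] flags=0010 → (cmp)
[1] flags=0010 CS?T → r2=0x06
[2] flags=0010 MI?F → skip
[3] flags=0010 EQ?F → skip
[4] flags=1000 → (cmp)
[5] flags=1000 CS?F → skip
[6] flags=1000 NE?T → r2=0xec

EXEC = [1,6]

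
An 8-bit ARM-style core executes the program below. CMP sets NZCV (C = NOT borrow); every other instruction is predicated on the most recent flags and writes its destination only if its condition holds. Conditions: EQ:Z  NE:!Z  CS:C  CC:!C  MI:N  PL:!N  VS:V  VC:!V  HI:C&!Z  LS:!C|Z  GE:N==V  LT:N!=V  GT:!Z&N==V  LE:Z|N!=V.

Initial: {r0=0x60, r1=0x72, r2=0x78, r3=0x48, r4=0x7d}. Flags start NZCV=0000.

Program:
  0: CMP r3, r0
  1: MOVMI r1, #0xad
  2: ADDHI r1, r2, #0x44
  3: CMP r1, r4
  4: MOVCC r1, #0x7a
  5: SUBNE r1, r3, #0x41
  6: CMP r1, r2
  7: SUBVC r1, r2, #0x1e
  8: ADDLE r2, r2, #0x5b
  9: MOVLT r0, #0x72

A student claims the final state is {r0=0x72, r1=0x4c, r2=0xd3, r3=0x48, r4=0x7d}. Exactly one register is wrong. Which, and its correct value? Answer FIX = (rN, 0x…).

FIX = (r1, 0x5a)

0: ✓ CMP  NZCV=1000
1: ✓ MOVMI  r1←0xad
2: · ADDHI
3: ✓ CMP  NZCV=0011
4: · MOVCC
5: ✓ SUBNE  r1←0x07
6: ✓ CMP  NZCV=1000
7: ✓ SUBVC  r1←0x5a
8: ✓ ADDLE  r2←0xd3
9: ✓ MOVLT  r0←0x72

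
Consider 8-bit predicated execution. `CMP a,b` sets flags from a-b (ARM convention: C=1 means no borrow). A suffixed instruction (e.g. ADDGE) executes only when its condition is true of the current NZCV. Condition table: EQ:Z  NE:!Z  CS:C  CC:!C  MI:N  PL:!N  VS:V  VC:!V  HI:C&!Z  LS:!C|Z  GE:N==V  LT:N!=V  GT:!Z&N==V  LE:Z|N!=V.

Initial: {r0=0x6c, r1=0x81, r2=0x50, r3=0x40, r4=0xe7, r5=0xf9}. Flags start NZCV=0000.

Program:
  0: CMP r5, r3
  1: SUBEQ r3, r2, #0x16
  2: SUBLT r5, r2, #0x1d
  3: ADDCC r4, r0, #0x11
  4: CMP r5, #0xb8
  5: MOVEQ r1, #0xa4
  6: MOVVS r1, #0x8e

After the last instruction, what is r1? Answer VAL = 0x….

[0] flags=1010 → (cmp)
[1] flags=1010 EQ?F → skip
[2] flags=1010 LT?T → r5=0x33
[3] flags=1010 CC?F → skip
[4] flags=0000 → (cmp)
[5] flags=0000 EQ?F → skip
[6] flags=0000 VS?F → skip

VAL = 0x81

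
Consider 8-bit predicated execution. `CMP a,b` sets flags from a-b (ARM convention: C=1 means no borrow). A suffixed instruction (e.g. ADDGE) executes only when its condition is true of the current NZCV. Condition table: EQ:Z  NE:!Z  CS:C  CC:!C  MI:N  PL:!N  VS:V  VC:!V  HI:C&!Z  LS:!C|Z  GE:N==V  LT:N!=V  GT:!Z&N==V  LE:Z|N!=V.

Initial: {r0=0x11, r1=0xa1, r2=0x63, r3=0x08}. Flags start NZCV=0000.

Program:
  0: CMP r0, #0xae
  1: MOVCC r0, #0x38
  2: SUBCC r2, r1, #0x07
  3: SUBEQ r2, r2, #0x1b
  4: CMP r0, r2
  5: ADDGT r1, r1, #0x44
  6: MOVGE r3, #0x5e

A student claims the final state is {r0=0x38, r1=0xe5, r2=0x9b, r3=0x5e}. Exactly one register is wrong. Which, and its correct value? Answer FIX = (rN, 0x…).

[0] flags=0000 → (cmp)
[1] flags=0000 CC?T → r0=0x38
[2] flags=0000 CC?T → r2=0x9a
[3] flags=0000 EQ?F → skip
[4] flags=1001 → (cmp)
[5] flags=1001 GT?T → r1=0xe5
[6] flags=1001 GE?T → r3=0x5e

FIX = (r2, 0x9a)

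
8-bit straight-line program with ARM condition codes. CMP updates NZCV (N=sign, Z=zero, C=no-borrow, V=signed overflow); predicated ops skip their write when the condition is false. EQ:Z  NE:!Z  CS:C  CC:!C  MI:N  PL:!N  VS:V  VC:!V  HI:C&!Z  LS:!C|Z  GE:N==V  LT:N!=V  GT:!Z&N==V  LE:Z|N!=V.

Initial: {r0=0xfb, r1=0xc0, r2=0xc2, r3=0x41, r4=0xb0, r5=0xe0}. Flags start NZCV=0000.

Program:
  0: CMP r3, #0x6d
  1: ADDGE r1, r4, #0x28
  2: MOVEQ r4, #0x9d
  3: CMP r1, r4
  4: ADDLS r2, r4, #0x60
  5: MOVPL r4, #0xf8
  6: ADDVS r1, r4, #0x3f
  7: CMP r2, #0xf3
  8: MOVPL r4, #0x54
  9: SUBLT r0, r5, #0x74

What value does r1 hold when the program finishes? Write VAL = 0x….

[0] flags=1000 → (cmp)
[1] flags=1000 GE?F → skip
[2] flags=1000 EQ?F → skip
[3] flags=0010 → (cmp)
[4] flags=0010 LS?F → skip
[5] flags=0010 PL?T → r4=0xf8
[6] flags=0010 VS?F → skip
[7] flags=1000 → (cmp)
[8] flags=1000 PL?F → skip
[9] flags=1000 LT?T → r0=0x6c

VAL = 0xc0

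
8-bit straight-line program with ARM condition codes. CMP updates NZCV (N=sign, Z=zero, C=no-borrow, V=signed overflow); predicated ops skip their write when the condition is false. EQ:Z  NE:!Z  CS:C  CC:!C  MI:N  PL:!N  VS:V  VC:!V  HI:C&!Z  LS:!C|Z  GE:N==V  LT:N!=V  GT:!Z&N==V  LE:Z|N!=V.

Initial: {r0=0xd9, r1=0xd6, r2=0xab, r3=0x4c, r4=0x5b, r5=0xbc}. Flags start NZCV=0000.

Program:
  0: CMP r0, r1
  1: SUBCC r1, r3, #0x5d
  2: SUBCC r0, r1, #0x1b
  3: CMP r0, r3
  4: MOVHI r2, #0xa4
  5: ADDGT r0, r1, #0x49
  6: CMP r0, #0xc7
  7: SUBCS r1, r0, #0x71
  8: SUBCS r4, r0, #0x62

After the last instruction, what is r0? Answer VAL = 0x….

VAL = 0xd9

0: ✓ CMP  NZCV=0010
1: · SUBCC
2: · SUBCC
3: ✓ CMP  NZCV=1010
4: ✓ MOVHI  r2←0xa4
5: · ADDGT
6: ✓ CMP  NZCV=0010
7: ✓ SUBCS  r1←0x68
8: ✓ SUBCS  r4←0x77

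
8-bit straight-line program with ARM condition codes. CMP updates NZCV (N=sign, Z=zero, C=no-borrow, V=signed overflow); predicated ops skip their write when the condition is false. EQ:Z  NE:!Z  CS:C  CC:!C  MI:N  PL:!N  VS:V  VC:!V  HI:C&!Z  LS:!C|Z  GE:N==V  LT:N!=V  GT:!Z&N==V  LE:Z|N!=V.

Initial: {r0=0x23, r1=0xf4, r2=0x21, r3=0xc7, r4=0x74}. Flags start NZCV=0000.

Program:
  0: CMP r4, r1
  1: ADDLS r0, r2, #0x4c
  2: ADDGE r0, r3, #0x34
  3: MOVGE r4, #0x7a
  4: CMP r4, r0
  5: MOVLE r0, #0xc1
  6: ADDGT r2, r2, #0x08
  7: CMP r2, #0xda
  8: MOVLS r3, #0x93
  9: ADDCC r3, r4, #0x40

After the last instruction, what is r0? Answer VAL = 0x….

VAL = 0xfb

[0] flags=1001 → (cmp)
[1] flags=1001 LS?T → r0=0x6d
[2] flags=1001 GE?T → r0=0xfb
[3] flags=1001 GE?T → r4=0x7a
[4] flags=0000 → (cmp)
[5] flags=0000 LE?F → skip
[6] flags=0000 GT?T → r2=0x29
[7] flags=0000 → (cmp)
[8] flags=0000 LS?T → r3=0x93
[9] flags=0000 CC?T → r3=0xba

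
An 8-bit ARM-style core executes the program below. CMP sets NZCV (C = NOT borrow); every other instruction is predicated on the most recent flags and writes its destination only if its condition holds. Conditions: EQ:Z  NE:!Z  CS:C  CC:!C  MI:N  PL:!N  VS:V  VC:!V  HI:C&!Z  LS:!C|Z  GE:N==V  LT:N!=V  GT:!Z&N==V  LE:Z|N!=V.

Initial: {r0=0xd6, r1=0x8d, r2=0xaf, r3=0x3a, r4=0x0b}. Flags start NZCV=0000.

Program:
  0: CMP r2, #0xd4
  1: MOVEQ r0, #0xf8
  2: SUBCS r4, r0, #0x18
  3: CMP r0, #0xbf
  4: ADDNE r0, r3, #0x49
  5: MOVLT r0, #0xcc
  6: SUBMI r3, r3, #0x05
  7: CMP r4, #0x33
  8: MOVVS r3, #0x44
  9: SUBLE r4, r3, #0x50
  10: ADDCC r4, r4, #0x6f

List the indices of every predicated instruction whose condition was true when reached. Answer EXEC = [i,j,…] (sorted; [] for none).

EXEC = [4,9,10]

[0] flags=1000 → (cmp)
[1] flags=1000 EQ?F → skip
[2] flags=1000 CS?F → skip
[3] flags=0010 → (cmp)
[4] flags=0010 NE?T → r0=0x83
[5] flags=0010 LT?F → skip
[6] flags=0010 MI?F → skip
[7] flags=1000 → (cmp)
[8] flags=1000 VS?F → skip
[9] flags=1000 LE?T → r4=0xea
[10] flags=1000 CC?T → r4=0x59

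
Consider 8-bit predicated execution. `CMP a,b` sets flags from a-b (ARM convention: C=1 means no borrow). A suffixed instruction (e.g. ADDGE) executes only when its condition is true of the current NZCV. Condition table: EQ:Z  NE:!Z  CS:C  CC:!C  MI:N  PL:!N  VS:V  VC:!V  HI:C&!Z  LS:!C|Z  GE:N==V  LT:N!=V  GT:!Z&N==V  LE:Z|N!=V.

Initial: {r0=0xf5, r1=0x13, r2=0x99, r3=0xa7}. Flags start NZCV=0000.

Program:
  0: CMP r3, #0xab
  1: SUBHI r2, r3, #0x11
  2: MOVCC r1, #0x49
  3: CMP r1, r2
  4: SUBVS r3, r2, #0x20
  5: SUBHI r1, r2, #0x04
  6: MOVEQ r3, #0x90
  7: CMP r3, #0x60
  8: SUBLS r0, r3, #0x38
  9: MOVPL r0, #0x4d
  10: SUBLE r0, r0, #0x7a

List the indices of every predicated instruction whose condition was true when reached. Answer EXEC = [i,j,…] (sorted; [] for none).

0: ✓ CMP  NZCV=1000
1: · SUBHI
2: ✓ MOVCC  r1←0x49
3: ✓ CMP  NZCV=1001
4: ✓ SUBVS  r3←0x79
5: · SUBHI
6: · MOVEQ
7: ✓ CMP  NZCV=0010
8: · SUBLS
9: ✓ MOVPL  r0←0x4d
10: · SUBLE

EXEC = [2,4,9]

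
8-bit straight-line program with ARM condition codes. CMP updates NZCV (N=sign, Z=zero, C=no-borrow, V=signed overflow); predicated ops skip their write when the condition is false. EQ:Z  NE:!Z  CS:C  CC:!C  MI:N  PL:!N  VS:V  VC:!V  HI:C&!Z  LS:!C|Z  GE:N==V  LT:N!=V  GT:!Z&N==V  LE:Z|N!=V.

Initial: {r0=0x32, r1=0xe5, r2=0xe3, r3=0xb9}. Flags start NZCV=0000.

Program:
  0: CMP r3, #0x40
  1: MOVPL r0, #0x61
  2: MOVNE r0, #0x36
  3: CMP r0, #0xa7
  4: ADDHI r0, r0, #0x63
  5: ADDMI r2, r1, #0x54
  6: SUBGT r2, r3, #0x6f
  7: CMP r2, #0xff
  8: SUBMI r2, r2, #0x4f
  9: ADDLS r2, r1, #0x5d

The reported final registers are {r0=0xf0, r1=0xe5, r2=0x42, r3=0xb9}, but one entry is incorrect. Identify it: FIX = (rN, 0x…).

[0] flags=0011 → (cmp)
[1] flags=0011 PL?T → r0=0x61
[2] flags=0011 NE?T → r0=0x36
[3] flags=1001 → (cmp)
[4] flags=1001 HI?F → skip
[5] flags=1001 MI?T → r2=0x39
[6] flags=1001 GT?T → r2=0x4a
[7] flags=0000 → (cmp)
[8] flags=0000 MI?F → skip
[9] flags=0000 LS?T → r2=0x42

FIX = (r0, 0x36)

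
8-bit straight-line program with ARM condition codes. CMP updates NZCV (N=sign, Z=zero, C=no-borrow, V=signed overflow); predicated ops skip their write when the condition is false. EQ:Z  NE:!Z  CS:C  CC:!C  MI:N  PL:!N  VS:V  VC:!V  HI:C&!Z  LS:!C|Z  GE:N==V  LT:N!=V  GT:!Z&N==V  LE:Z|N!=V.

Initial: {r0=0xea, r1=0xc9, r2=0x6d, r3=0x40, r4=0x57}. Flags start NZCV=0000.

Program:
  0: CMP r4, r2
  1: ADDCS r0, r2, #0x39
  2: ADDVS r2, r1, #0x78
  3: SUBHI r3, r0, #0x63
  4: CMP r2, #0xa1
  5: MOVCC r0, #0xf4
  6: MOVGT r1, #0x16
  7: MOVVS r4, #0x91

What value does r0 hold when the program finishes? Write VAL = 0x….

0: ✓ CMP  NZCV=1000
1: · ADDCS
2: · ADDVS
3: · SUBHI
4: ✓ CMP  NZCV=1001
5: ✓ MOVCC  r0←0xf4
6: ✓ MOVGT  r1←0x16
7: ✓ MOVVS  r4←0x91

VAL = 0xf4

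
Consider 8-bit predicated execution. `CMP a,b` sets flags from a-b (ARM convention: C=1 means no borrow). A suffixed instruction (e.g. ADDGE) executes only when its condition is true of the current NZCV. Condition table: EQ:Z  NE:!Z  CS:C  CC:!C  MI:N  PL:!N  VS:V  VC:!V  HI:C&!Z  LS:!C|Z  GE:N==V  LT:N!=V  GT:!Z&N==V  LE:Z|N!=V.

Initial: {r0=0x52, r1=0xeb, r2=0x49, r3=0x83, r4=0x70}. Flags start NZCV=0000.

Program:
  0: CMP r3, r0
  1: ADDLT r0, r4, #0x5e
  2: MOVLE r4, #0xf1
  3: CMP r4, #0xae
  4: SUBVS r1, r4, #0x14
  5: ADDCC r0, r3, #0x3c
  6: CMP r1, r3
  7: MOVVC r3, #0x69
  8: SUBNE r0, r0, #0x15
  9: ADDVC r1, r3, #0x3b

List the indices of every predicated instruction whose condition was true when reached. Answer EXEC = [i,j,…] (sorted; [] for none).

0: ✓ CMP  NZCV=0011
1: ✓ ADDLT  r0←0xce
2: ✓ MOVLE  r4←0xf1
3: ✓ CMP  NZCV=0010
4: · SUBVS
5: · ADDCC
6: ✓ CMP  NZCV=0010
7: ✓ MOVVC  r3←0x69
8: ✓ SUBNE  r0←0xb9
9: ✓ ADDVC  r1←0xa4

EXEC = [1,2,7,8,9]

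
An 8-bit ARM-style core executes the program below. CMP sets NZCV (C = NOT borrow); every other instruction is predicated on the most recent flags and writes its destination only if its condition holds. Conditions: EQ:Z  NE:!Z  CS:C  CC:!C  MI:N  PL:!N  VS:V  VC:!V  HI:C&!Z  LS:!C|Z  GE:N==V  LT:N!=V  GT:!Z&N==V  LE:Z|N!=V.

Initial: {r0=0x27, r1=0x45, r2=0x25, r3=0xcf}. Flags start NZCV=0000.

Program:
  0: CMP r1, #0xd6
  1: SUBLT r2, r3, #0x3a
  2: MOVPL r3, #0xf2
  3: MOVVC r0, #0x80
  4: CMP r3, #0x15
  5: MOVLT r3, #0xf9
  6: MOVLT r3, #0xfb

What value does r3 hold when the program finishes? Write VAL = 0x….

VAL = 0xfb

0: ✓ CMP  NZCV=0000
1: · SUBLT
2: ✓ MOVPL  r3←0xf2
3: ✓ MOVVC  r0←0x80
4: ✓ CMP  NZCV=1010
5: ✓ MOVLT  r3←0xf9
6: ✓ MOVLT  r3←0xfb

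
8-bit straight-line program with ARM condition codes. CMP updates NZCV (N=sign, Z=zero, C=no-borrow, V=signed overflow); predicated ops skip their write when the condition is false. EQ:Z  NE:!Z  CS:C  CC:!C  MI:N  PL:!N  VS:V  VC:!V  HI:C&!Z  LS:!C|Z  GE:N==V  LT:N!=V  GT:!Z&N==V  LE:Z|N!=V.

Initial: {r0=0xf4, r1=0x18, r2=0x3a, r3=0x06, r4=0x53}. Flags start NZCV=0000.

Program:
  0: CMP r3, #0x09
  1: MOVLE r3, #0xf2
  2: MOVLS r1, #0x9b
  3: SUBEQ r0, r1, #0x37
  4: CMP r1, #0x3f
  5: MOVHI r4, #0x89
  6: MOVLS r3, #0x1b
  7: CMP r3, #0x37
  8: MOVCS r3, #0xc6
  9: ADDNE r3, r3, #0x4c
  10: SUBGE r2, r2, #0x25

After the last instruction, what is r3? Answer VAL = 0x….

[0] flags=1000 → (cmp)
[1] flags=1000 LE?T → r3=0xf2
[2] flags=1000 LS?T → r1=0x9b
[3] flags=1000 EQ?F → skip
[4] flags=0011 → (cmp)
[5] flags=0011 HI?T → r4=0x89
[6] flags=0011 LS?F → skip
[7] flags=1010 → (cmp)
[8] flags=1010 CS?T → r3=0xc6
[9] flags=1010 NE?T → r3=0x12
[10] flags=1010 GE?F → skip

VAL = 0x12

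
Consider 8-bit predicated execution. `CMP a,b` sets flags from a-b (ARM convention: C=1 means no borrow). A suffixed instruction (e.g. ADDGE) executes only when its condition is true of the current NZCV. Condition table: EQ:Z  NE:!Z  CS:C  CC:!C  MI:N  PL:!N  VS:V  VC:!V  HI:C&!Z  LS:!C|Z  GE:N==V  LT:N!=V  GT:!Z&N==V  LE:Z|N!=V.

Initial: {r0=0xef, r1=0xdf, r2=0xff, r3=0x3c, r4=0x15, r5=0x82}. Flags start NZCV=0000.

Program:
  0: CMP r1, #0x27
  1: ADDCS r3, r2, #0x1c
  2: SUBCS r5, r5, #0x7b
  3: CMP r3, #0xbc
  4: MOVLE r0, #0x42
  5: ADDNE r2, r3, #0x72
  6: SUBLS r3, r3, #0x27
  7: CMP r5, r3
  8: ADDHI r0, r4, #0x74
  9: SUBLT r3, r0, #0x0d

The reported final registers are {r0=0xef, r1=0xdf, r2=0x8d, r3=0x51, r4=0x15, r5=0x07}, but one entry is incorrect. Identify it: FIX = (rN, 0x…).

[0] flags=1010 → (cmp)
[1] flags=1010 CS?T → r3=0x1b
[2] flags=1010 CS?T → r5=0x07
[3] flags=0000 → (cmp)
[4] flags=0000 LE?F → skip
[5] flags=0000 NE?T → r2=0x8d
[6] flags=0000 LS?T → r3=0xf4
[7] flags=0000 → (cmp)
[8] flags=0000 HI?F → skip
[9] flags=0000 LT?F → skip

FIX = (r3, 0xf4)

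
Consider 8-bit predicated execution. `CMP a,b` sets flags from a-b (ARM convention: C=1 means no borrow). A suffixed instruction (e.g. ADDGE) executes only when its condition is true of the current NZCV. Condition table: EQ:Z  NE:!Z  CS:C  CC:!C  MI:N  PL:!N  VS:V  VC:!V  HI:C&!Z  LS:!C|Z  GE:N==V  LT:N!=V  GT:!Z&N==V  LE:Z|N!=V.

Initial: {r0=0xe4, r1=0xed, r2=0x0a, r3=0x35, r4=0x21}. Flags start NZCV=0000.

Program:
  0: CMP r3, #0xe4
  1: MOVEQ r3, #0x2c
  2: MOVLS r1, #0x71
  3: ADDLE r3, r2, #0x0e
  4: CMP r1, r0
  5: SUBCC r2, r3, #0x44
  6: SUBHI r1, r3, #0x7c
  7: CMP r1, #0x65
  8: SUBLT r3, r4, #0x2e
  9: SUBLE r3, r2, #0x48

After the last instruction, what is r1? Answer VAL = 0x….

0: ✓ CMP  NZCV=0000
1: · MOVEQ
2: ✓ MOVLS  r1←0x71
3: · ADDLE
4: ✓ CMP  NZCV=1001
5: ✓ SUBCC  r2←0xf1
6: · SUBHI
7: ✓ CMP  NZCV=0010
8: · SUBLT
9: · SUBLE

VAL = 0x71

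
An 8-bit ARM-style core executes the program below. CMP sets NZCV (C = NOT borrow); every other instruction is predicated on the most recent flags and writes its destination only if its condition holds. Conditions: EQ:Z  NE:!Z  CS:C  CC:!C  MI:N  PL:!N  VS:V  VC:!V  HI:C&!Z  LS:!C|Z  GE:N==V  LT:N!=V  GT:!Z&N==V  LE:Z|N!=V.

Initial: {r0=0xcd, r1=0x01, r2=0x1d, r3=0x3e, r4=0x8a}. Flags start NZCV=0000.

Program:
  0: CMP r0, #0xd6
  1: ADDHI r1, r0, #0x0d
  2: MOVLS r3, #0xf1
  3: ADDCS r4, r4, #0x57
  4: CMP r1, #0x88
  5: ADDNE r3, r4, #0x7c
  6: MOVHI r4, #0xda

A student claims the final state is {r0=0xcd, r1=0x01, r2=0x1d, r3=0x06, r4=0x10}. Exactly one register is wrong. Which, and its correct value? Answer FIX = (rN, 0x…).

FIX = (r4, 0x8a)

[0] flags=1000 → (cmp)
[1] flags=1000 HI?F → skip
[2] flags=1000 LS?T → r3=0xf1
[3] flags=1000 CS?F → skip
[4] flags=0000 → (cmp)
[5] flags=0000 NE?T → r3=0x06
[6] flags=0000 HI?F → skip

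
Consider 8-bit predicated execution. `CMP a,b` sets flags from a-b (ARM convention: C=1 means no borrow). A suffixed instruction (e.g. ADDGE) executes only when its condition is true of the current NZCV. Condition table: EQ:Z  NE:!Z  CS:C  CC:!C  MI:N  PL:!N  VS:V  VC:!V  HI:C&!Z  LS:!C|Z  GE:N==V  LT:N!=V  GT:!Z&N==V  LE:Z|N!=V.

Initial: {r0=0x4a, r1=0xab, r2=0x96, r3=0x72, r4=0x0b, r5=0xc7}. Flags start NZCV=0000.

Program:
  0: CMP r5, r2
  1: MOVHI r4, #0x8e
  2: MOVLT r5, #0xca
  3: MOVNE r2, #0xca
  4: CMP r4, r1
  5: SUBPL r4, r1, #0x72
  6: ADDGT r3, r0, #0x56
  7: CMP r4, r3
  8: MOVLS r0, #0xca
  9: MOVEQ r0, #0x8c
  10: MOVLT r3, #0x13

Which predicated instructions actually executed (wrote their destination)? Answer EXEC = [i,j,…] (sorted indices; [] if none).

[0] flags=0010 → (cmp)
[1] flags=0010 HI?T → r4=0x8e
[2] flags=0010 LT?F → skip
[3] flags=0010 NE?T → r2=0xca
[4] flags=1000 → (cmp)
[5] flags=1000 PL?F → skip
[6] flags=1000 GT?F → skip
[7] flags=0011 → (cmp)
[8] flags=0011 LS?F → skip
[9] flags=0011 EQ?F → skip
[10] flags=0011 LT?T → r3=0x13

EXEC = [1,3,10]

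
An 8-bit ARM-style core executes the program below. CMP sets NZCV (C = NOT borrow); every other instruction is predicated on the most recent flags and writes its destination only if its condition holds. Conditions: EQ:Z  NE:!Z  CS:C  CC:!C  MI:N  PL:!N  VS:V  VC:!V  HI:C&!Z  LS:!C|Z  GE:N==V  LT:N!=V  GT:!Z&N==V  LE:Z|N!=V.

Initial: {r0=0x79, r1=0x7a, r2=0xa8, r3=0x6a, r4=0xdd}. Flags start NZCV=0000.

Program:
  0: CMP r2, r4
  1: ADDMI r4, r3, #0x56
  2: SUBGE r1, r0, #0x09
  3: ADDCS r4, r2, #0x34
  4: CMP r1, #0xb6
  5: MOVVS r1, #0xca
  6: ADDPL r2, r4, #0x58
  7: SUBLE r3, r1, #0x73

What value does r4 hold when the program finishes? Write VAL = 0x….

VAL = 0xc0

0: ✓ CMP  NZCV=1000
1: ✓ ADDMI  r4←0xc0
2: · SUBGE
3: · ADDCS
4: ✓ CMP  NZCV=1001
5: ✓ MOVVS  r1←0xca
6: · ADDPL
7: · SUBLE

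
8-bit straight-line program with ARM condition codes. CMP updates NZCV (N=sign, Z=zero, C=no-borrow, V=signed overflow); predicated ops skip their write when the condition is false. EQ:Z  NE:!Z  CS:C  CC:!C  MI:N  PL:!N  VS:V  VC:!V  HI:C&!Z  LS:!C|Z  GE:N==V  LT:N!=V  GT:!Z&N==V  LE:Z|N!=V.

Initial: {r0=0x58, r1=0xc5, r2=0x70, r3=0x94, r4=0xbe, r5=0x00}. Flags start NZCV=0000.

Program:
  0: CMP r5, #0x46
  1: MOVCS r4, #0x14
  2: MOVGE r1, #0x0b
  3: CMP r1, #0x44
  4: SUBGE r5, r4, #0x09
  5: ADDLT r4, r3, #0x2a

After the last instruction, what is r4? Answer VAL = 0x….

VAL = 0xbe

[0] flags=1000 → (cmp)
[1] flags=1000 CS?F → skip
[2] flags=1000 GE?F → skip
[3] flags=1010 → (cmp)
[4] flags=1010 GE?F → skip
[5] flags=1010 LT?T → r4=0xbe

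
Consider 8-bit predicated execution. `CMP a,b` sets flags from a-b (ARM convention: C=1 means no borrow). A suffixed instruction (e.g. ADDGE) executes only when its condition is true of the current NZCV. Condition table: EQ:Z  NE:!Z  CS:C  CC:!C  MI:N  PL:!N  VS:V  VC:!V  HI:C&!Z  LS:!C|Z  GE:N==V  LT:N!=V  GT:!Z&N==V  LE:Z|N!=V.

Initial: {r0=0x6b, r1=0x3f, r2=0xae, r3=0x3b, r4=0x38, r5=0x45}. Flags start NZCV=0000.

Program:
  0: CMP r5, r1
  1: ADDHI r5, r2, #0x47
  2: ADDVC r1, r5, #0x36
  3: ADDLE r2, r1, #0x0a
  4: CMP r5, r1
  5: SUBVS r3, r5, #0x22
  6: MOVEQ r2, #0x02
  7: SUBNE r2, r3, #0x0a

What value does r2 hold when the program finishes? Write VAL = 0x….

[0] flags=0010 → (cmp)
[1] flags=0010 HI?T → r5=0xf5
[2] flags=0010 VC?T → r1=0x2b
[3] flags=0010 LE?F → skip
[4] flags=1010 → (cmp)
[5] flags=1010 VS?F → skip
[6] flags=1010 EQ?F → skip
[7] flags=1010 NE?T → r2=0x31

VAL = 0x31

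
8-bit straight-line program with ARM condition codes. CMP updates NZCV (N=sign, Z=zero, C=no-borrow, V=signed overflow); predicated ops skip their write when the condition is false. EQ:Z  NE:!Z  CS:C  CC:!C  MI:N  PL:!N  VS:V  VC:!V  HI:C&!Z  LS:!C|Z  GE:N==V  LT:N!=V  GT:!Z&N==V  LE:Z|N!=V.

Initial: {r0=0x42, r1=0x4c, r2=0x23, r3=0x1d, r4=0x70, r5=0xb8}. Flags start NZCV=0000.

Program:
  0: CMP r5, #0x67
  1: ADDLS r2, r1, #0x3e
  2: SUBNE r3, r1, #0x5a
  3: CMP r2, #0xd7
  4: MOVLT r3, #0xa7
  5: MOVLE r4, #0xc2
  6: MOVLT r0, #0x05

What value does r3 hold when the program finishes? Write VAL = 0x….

[0] flags=0011 → (cmp)
[1] flags=0011 LS?F → skip
[2] flags=0011 NE?T → r3=0xf2
[3] flags=0000 → (cmp)
[4] flags=0000 LT?F → skip
[5] flags=0000 LE?F → skip
[6] flags=0000 LT?F → skip

VAL = 0xf2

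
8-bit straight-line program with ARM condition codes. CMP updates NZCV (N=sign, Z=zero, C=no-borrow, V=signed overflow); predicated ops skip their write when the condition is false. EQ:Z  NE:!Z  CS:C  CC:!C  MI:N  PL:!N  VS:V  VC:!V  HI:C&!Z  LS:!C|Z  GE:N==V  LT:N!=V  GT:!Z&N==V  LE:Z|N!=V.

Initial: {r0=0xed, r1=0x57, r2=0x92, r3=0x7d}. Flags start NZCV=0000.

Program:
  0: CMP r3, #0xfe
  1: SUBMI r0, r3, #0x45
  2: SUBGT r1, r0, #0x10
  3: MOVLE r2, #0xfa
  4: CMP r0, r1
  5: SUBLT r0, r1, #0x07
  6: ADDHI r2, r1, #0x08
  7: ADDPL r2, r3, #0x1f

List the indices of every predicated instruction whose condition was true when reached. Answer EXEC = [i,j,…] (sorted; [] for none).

0: ✓ CMP  NZCV=0000
1: · SUBMI
2: ✓ SUBGT  r1←0xdd
3: · MOVLE
4: ✓ CMP  NZCV=0010
5: · SUBLT
6: ✓ ADDHI  r2←0xe5
7: ✓ ADDPL  r2←0x9c

EXEC = [2,6,7]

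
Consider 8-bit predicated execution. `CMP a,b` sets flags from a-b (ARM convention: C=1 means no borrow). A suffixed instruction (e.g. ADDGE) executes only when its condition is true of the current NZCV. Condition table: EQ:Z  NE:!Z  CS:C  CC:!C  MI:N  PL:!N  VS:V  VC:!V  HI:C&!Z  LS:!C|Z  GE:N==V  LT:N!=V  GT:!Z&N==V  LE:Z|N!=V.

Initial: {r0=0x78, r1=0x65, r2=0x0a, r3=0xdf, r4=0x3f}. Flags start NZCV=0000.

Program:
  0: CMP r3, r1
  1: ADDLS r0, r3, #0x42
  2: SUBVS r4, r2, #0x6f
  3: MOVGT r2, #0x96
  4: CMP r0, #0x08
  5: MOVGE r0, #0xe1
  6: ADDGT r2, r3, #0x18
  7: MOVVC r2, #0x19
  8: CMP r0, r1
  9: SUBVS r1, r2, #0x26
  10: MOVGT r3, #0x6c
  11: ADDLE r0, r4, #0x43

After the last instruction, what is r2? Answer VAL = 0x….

VAL = 0x19

[0] flags=0011 → (cmp)
[1] flags=0011 LS?F → skip
[2] flags=0011 VS?T → r4=0x9b
[3] flags=0011 GT?F → skip
[4] flags=0010 → (cmp)
[5] flags=0010 GE?T → r0=0xe1
[6] flags=0010 GT?T → r2=0xf7
[7] flags=0010 VC?T → r2=0x19
[8] flags=0011 → (cmp)
[9] flags=0011 VS?T → r1=0xf3
[10] flags=0011 GT?F → skip
[11] flags=0011 LE?T → r0=0xde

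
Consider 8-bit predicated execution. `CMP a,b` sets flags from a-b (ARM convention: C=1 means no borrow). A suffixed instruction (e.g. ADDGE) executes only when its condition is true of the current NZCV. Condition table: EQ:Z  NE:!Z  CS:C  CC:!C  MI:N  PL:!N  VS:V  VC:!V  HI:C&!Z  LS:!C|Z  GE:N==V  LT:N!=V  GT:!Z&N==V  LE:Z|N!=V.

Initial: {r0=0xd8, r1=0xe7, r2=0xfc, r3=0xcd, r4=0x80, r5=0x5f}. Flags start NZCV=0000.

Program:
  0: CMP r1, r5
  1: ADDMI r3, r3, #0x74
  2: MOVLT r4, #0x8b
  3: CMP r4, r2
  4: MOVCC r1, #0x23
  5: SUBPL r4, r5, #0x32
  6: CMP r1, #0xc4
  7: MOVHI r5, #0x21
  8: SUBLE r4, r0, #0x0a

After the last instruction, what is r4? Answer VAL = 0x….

VAL = 0x8b

[0] flags=1010 → (cmp)
[1] flags=1010 MI?T → r3=0x41
[2] flags=1010 LT?T → r4=0x8b
[3] flags=1000 → (cmp)
[4] flags=1000 CC?T → r1=0x23
[5] flags=1000 PL?F → skip
[6] flags=0000 → (cmp)
[7] flags=0000 HI?F → skip
[8] flags=0000 LE?F → skip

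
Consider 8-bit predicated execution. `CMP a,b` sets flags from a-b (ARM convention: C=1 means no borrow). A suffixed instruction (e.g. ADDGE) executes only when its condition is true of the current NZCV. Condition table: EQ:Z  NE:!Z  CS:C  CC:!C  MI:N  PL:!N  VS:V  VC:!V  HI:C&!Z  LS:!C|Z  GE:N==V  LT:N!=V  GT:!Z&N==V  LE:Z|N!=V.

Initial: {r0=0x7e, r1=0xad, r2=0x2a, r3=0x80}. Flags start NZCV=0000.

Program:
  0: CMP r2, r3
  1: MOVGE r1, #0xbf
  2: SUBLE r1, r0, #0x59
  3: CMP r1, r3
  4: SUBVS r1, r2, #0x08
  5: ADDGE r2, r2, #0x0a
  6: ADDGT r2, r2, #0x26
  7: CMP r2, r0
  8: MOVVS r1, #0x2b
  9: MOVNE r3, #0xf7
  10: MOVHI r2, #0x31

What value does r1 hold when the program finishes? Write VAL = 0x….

0: ✓ CMP  NZCV=1001
1: ✓ MOVGE  r1←0xbf
2: · SUBLE
3: ✓ CMP  NZCV=0010
4: · SUBVS
5: ✓ ADDGE  r2←0x34
6: ✓ ADDGT  r2←0x5a
7: ✓ CMP  NZCV=1000
8: · MOVVS
9: ✓ MOVNE  r3←0xf7
10: · MOVHI

VAL = 0xbf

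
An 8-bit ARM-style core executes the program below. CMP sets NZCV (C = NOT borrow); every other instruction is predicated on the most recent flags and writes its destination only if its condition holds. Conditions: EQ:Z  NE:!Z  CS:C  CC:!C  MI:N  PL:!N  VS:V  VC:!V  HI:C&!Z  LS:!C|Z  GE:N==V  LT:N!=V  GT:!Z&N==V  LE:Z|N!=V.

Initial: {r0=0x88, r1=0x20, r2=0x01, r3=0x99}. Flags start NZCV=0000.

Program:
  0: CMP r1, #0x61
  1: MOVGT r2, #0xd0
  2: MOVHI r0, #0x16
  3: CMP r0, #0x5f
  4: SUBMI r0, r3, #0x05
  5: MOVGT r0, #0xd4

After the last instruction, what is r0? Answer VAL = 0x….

[0] flags=1000 → (cmp)
[1] flags=1000 GT?F → skip
[2] flags=1000 HI?F → skip
[3] flags=0011 → (cmp)
[4] flags=0011 MI?F → skip
[5] flags=0011 GT?F → skip

VAL = 0x88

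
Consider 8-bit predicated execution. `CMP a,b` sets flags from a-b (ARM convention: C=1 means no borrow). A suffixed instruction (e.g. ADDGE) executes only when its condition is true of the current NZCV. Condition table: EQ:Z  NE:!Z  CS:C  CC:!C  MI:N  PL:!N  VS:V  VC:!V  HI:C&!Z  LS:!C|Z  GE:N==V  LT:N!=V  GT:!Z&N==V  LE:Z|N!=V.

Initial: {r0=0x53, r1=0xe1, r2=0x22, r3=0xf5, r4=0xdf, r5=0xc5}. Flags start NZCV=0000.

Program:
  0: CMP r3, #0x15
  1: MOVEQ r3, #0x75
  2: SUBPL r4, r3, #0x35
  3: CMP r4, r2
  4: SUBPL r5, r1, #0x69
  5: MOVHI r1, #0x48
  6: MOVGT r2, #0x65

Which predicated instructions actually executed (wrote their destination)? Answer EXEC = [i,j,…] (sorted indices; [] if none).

[0] flags=1010 → (cmp)
[1] flags=1010 EQ?F → skip
[2] flags=1010 PL?F → skip
[3] flags=1010 → (cmp)
[4] flags=1010 PL?F → skip
[5] flags=1010 HI?T → r1=0x48
[6] flags=1010 GT?F → skip

EXEC = [5]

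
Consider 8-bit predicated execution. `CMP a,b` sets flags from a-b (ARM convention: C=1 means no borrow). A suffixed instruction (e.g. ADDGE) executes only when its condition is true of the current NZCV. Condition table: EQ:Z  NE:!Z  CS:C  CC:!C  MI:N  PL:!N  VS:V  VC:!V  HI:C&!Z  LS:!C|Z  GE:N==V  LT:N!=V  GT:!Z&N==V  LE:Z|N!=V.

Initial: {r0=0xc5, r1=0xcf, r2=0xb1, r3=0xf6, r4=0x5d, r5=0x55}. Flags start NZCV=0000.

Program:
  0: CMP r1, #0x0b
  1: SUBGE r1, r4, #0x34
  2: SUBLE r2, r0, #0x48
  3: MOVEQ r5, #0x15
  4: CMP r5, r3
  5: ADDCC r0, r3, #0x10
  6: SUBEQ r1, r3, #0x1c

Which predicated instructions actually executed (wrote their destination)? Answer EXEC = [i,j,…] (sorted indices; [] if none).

[0] flags=1010 → (cmp)
[1] flags=1010 GE?F → skip
[2] flags=1010 LE?T → r2=0x7d
[3] flags=1010 EQ?F → skip
[4] flags=0000 → (cmp)
[5] flags=0000 CC?T → r0=0x06
[6] flags=0000 EQ?F → skip

EXEC = [2,5]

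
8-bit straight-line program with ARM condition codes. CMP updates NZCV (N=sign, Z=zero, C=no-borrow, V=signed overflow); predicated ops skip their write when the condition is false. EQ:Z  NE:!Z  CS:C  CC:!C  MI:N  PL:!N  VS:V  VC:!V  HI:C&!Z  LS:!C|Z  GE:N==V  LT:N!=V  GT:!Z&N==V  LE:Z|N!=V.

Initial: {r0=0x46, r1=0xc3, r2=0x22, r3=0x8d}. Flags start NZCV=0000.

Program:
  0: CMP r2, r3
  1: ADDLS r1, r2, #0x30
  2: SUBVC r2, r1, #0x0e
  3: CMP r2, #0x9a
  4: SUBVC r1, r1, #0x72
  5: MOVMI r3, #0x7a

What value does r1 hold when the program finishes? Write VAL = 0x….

[0] flags=1001 → (cmp)
[1] flags=1001 LS?T → r1=0x52
[2] flags=1001 VC?F → skip
[3] flags=1001 → (cmp)
[4] flags=1001 VC?F → skip
[5] flags=1001 MI?T → r3=0x7a

VAL = 0x52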